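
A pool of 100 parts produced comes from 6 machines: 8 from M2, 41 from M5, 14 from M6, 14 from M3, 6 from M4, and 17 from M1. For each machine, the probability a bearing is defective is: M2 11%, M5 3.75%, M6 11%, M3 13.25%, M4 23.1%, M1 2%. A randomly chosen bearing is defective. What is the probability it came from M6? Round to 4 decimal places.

0.2043

Compute prior × likelihood for every hypothesis:
  M2: 0.08 × 0.11 = 0.0088
  M5: 0.41 × 0.0375 = 0.015375
  M6: 0.14 × 0.11 = 0.0154
  M3: 0.14 × 0.1325 = 0.01855
  M4: 0.06 × 0.231 = 0.01386
  M1: 0.17 × 0.02 = 0.0034
Normalizing constant = 0.075385.
P(M6 | evidence) = 0.0154 / 0.075385 ≈ 0.2043.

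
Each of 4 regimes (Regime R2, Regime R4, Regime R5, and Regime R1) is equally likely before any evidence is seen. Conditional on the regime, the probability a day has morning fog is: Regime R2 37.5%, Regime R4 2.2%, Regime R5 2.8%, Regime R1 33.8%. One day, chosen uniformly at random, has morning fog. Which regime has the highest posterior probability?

Regime R2

Since the prior is uniform, the posterior is proportional to the likelihood:
  Regime R2: 0.375
  Regime R4: 0.022
  Regime R5: 0.028
  Regime R1: 0.338
Sum = 0.763.
Largest term belongs to Regime R2, so Regime R2 is most probable.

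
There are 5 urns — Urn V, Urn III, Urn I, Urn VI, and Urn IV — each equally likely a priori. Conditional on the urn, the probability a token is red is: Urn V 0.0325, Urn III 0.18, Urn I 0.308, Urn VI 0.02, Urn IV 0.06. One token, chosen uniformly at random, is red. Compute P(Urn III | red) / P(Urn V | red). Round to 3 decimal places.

5.538

With a uniform prior (1/5 each), posterior ∝ likelihood:
  Urn V: 0.0325
  Urn III: 0.18
  Urn I: 0.308
  Urn VI: 0.02
  Urn IV: 0.06
Sum = 0.6005.
The ratio is 0.18 / 0.0325 (the normalizer cancels) = 5.538.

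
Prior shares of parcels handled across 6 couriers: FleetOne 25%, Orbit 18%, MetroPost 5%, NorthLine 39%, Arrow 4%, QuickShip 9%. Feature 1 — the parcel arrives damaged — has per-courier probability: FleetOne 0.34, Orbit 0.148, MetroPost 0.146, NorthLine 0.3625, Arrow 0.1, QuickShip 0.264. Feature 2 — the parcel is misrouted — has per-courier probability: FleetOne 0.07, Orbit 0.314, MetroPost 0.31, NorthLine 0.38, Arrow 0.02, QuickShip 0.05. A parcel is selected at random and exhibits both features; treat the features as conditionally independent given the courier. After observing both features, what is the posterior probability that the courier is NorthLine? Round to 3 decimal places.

0.751

Prior × likelihood for each hypothesis:
  FleetOne: 0.25 × 0.34 × 0.07 = 0.00595
  Orbit: 0.18 × 0.148 × 0.314 = 0.00836496
  MetroPost: 0.05 × 0.146 × 0.31 = 0.002263
  NorthLine: 0.39 × 0.3625 × 0.38 = 0.0537225
  Arrow: 0.04 × 0.1 × 0.02 = 0.00008
  QuickShip: 0.09 × 0.264 × 0.05 = 0.001188
Sum = 0.07156846.
P(NorthLine | evidence) = 0.0537225 / 0.07156846 ≈ 0.751.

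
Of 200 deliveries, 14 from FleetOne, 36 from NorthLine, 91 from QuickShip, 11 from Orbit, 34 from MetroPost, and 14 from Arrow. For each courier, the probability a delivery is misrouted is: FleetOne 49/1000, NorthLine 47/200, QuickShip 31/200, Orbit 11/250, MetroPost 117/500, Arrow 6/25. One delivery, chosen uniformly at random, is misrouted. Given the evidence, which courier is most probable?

Prior × likelihood for each hypothesis:
  FleetOne: 0.07 × 0.049 = 0.00343
  NorthLine: 0.18 × 0.235 = 0.0423
  QuickShip: 0.455 × 0.155 = 0.070525
  Orbit: 0.055 × 0.044 = 0.00242
  MetroPost: 0.17 × 0.234 = 0.03978
  Arrow: 0.07 × 0.24 = 0.0168
Normalizing constant = 0.175255.
Largest term belongs to QuickShip, so QuickShip is most probable.

QuickShip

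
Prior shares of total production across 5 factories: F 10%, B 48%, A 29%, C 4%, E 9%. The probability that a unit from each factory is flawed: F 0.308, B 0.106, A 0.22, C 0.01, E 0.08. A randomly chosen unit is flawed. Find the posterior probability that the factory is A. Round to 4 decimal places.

Prior × likelihood for each hypothesis:
  F: 0.1 × 0.308 = 0.0308
  B: 0.48 × 0.106 = 0.05088
  A: 0.29 × 0.22 = 0.0638
  C: 0.04 × 0.01 = 0.0004
  E: 0.09 × 0.08 = 0.0072
Sum = 0.15308.
P(A | evidence) = 0.0638 / 0.15308 ≈ 0.4168.

0.4168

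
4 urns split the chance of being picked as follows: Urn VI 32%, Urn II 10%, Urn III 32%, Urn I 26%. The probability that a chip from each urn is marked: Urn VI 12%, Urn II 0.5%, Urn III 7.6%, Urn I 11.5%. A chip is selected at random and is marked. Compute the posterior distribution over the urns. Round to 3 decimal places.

By Bayes' rule, posterior ∝ prior × likelihood:
  Urn VI: 0.32 × 0.12 = 0.0384
  Urn II: 0.1 × 0.005 = 0.0005
  Urn III: 0.32 × 0.076 = 0.02432
  Urn I: 0.26 × 0.115 = 0.0299
Normalizing constant = 0.09312.
P(Urn VI | marked) = 0.0384/0.09312 ≈ 0.412
P(Urn II | marked) = 0.0005/0.09312 ≈ 0.005
P(Urn III | marked) = 0.02432/0.09312 ≈ 0.261
P(Urn I | marked) = 0.0299/0.09312 ≈ 0.321

Urn VI 0.412, Urn II 0.005, Urn III 0.261, Urn I 0.321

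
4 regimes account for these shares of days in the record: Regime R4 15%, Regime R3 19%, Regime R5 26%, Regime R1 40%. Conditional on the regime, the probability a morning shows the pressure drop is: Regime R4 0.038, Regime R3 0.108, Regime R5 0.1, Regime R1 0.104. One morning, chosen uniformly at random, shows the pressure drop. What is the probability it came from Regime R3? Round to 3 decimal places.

Compute prior × likelihood for every hypothesis:
  Regime R4: 0.15 × 0.038 = 0.0057
  Regime R3: 0.19 × 0.108 = 0.02052
  Regime R5: 0.26 × 0.1 = 0.026
  Regime R1: 0.4 × 0.104 = 0.0416
Sum = 0.09382.
P(Regime R3 | evidence) = 0.02052 / 0.09382 ≈ 0.219.

0.219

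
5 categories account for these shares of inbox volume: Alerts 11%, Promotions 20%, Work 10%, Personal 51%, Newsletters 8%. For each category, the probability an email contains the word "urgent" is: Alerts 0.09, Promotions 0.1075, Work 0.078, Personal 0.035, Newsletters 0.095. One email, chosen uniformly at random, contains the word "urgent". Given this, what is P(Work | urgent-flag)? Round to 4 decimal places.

Prior × likelihood for each hypothesis:
  Alerts: 0.11 × 0.09 = 0.0099
  Promotions: 0.2 × 0.1075 = 0.0215
  Work: 0.1 × 0.078 = 0.0078
  Personal: 0.51 × 0.035 = 0.01785
  Newsletters: 0.08 × 0.095 = 0.0076
Sum = 0.06465.
P(Work | evidence) = 0.0078 / 0.06465 ≈ 0.1206.

0.1206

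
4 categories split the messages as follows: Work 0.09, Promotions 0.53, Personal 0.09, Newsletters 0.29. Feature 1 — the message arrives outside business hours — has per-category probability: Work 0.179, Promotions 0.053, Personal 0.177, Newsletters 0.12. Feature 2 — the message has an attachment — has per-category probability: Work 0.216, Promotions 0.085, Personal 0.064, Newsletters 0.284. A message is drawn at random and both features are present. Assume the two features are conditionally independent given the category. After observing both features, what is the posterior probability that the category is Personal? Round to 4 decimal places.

0.0608

Unnormalized posteriors (prior × likelihood):
  Work: 0.09 × 0.179 × 0.216 = 0.00347976
  Promotions: 0.53 × 0.053 × 0.085 = 0.00238765
  Personal: 0.09 × 0.177 × 0.064 = 0.00101952
  Newsletters: 0.29 × 0.12 × 0.284 = 0.0098832
Sum = 0.01677013.
P(Personal | evidence) = 0.00101952 / 0.01677013 ≈ 0.0608.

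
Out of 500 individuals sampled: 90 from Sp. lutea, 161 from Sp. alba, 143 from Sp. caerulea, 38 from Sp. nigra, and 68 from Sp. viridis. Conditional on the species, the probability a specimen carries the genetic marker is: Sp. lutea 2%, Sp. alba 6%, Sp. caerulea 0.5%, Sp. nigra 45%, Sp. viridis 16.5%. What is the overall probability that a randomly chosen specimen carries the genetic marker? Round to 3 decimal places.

0.081

By Bayes' rule, posterior ∝ prior × likelihood:
  Sp. lutea: 0.18 × 0.02 = 0.0036
  Sp. alba: 0.322 × 0.06 = 0.01932
  Sp. caerulea: 0.286 × 0.005 = 0.00143
  Sp. nigra: 0.076 × 0.45 = 0.0342
  Sp. viridis: 0.136 × 0.165 = 0.02244
P(marker) = 0.0036 + 0.01932 + 0.00143 + 0.0342 + 0.02244 = 0.08099 → 0.081.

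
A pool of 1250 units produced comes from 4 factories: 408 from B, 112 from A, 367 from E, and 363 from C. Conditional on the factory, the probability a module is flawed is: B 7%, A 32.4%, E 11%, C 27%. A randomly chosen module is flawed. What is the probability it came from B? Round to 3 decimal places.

By Bayes' rule, posterior ∝ prior × likelihood:
  B: 0.3264 × 0.07 = 0.022848
  A: 0.0896 × 0.324 = 0.0290304
  E: 0.2936 × 0.11 = 0.032296
  C: 0.2904 × 0.27 = 0.078408
Normalizing constant = 0.1625824.
P(B | evidence) = 0.022848 / 0.1625824 ≈ 0.141.

0.141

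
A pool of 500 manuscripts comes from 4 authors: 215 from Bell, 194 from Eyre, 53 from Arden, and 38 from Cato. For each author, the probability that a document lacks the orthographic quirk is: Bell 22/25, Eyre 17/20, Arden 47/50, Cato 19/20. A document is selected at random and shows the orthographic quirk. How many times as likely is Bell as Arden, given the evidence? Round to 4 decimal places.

8.1132

Taking complements, P(quirk | each) = Bell 0.12, Eyre 0.15, Arden 0.06, Cato 0.05.
Compute prior × likelihood for every hypothesis:
  Bell: 0.43 × 0.12 = 0.0516
  Eyre: 0.388 × 0.15 = 0.0582
  Arden: 0.106 × 0.06 = 0.00636
  Cato: 0.076 × 0.05 = 0.0038
Total = 0.11996.
The ratio is 0.0516 / 0.00636 (the normalizer cancels) = 8.1132.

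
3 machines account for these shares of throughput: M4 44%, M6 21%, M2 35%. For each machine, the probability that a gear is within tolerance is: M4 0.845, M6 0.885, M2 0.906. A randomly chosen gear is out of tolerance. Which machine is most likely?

M4

Taking complements, P(oversize | each) = M4 0.155, M6 0.115, M2 0.094.
Compute prior × likelihood for every hypothesis:
  M4: 0.44 × 0.155 = 0.0682
  M6: 0.21 × 0.115 = 0.02415
  M2: 0.35 × 0.094 = 0.0329
Total = 0.12525.
Largest term belongs to M4, so M4 is most probable.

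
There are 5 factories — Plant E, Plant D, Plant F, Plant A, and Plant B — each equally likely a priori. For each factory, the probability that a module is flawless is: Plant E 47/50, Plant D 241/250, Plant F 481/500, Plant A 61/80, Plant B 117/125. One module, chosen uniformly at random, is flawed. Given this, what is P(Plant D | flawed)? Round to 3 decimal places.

Taking complements, P(flawed | each) = Plant E 0.06, Plant D 0.036, Plant F 0.038, Plant A 0.2375, Plant B 0.064.
Since the prior is uniform, the posterior is proportional to the likelihood:
  Plant E: 0.06
  Plant D: 0.036
  Plant F: 0.038
  Plant A: 0.2375
  Plant B: 0.064
Sum = 0.4355.
P(Plant D | evidence) = 0.036 / 0.4355 ≈ 0.083.

0.083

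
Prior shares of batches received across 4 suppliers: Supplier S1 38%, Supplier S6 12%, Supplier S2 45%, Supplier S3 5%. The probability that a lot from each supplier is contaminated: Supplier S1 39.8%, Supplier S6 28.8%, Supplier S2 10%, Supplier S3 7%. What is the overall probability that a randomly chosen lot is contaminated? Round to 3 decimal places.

0.234

Unnormalized posteriors (prior × likelihood):
  Supplier S1: 0.38 × 0.398 = 0.15124
  Supplier S6: 0.12 × 0.288 = 0.03456
  Supplier S2: 0.45 × 0.1 = 0.045
  Supplier S3: 0.05 × 0.07 = 0.0035
P(contaminated) = 0.15124 + 0.03456 + 0.045 + 0.0035 = 0.2343 → 0.234.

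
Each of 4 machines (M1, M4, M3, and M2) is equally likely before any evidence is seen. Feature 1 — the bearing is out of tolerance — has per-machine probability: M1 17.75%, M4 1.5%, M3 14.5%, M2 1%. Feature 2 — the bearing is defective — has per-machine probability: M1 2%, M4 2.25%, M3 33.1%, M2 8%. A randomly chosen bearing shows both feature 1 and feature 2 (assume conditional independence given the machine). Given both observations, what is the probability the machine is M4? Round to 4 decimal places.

0.0064

Since the prior is uniform, the posterior is proportional to the likelihood:
  M1: 0.1775 × 0.02 = 0.00355
  M4: 0.015 × 0.0225 = 0.0003375
  M3: 0.145 × 0.331 = 0.047995
  M2: 0.01 × 0.08 = 0.0008
Normalizing constant = 0.0526825.
P(M4 | evidence) = 0.0003375 / 0.0526825 ≈ 0.0064.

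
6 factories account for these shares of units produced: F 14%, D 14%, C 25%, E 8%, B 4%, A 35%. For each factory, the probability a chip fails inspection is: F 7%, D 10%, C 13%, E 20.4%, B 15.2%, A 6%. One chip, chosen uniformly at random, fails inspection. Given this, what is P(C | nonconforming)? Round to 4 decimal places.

0.3260

By Bayes' rule, posterior ∝ prior × likelihood:
  F: 0.14 × 0.07 = 0.0098
  D: 0.14 × 0.1 = 0.014
  C: 0.25 × 0.13 = 0.0325
  E: 0.08 × 0.204 = 0.01632
  B: 0.04 × 0.152 = 0.00608
  A: 0.35 × 0.06 = 0.021
Normalizing constant = 0.0997.
P(C | evidence) = 0.0325 / 0.0997 ≈ 0.3260.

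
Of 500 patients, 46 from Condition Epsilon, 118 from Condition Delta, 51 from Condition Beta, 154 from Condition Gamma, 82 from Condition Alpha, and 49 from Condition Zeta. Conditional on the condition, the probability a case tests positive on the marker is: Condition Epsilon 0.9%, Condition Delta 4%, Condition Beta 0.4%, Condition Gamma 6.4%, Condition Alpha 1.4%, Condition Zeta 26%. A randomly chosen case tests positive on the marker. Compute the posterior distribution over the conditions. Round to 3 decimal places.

Condition Epsilon 0.014, Condition Delta 0.162, Condition Beta 0.007, Condition Gamma 0.339, Condition Alpha 0.039, Condition Zeta 0.438

Prior × likelihood for each hypothesis:
  Condition Epsilon: 0.092 × 0.009 = 0.000828
  Condition Delta: 0.236 × 0.04 = 0.00944
  Condition Beta: 0.102 × 0.004 = 0.000408
  Condition Gamma: 0.308 × 0.064 = 0.019712
  Condition Alpha: 0.164 × 0.014 = 0.002296
  Condition Zeta: 0.098 × 0.26 = 0.02548
Normalizing constant = 0.058164.
P(Condition Epsilon | marker-positive) = 0.000828/0.058164 ≈ 0.014
P(Condition Delta | marker-positive) = 0.00944/0.058164 ≈ 0.162
P(Condition Beta | marker-positive) = 0.000408/0.058164 ≈ 0.007
P(Condition Gamma | marker-positive) = 0.019712/0.058164 ≈ 0.339
P(Condition Alpha | marker-positive) = 0.002296/0.058164 ≈ 0.039
P(Condition Zeta | marker-positive) = 0.02548/0.058164 ≈ 0.438
(Check: 0.014+0.162+0.007+0.339+0.039+0.438 = 0.999.)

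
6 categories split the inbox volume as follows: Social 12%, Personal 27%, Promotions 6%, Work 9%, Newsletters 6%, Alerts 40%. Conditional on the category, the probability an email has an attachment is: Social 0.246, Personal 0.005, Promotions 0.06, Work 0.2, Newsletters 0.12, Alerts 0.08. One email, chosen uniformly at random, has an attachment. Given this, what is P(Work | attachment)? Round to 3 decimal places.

Prior × likelihood for each hypothesis:
  Social: 0.12 × 0.246 = 0.02952
  Personal: 0.27 × 0.005 = 0.00135
  Promotions: 0.06 × 0.06 = 0.0036
  Work: 0.09 × 0.2 = 0.018
  Newsletters: 0.06 × 0.12 = 0.0072
  Alerts: 0.4 × 0.08 = 0.032
Total = 0.09167.
P(Work | evidence) = 0.018 / 0.09167 ≈ 0.196.

0.196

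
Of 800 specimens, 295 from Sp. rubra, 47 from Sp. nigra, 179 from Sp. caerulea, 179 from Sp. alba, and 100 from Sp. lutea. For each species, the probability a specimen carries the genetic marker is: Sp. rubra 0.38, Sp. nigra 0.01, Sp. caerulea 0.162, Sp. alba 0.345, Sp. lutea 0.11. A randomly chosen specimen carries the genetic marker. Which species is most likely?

Prior × likelihood for each hypothesis:
  Sp. rubra: 0.36875 × 0.38 = 0.140125
  Sp. nigra: 0.05875 × 0.01 = 0.0005875
  Sp. caerulea: 0.22375 × 0.162 = 0.0362475
  Sp. alba: 0.22375 × 0.345 = 0.07719375
  Sp. lutea: 0.125 × 0.11 = 0.01375
Sum = 0.26790375.
Largest term belongs to Sp. rubra, so Sp. rubra is most probable.

Sp. rubra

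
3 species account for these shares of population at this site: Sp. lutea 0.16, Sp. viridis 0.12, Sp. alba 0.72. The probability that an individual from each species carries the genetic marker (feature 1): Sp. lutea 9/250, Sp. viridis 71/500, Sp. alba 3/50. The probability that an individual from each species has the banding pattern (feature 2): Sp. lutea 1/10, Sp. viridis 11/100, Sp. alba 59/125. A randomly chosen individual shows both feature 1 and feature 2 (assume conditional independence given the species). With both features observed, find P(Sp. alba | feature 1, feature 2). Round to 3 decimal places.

0.893

Prior × likelihood for each hypothesis:
  Sp. lutea: 0.16 × 0.036 × 0.1 = 0.000576
  Sp. viridis: 0.12 × 0.142 × 0.11 = 0.0018744
  Sp. alba: 0.72 × 0.06 × 0.472 = 0.0203904
Sum = 0.0228408.
P(Sp. alba | evidence) = 0.0203904 / 0.0228408 ≈ 0.893.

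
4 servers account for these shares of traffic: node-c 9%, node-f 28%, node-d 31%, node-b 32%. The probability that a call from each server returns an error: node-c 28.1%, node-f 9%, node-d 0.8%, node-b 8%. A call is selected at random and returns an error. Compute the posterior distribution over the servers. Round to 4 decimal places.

node-c 0.3219, node-f 0.3207, node-d 0.0316, node-b 0.3258

Prior × likelihood for each hypothesis:
  node-c: 0.09 × 0.281 = 0.02529
  node-f: 0.28 × 0.09 = 0.0252
  node-d: 0.31 × 0.008 = 0.00248
  node-b: 0.32 × 0.08 = 0.0256
Total = 0.07857.
P(node-c | error) = 0.02529/0.07857 ≈ 0.3219
P(node-f | error) = 0.0252/0.07857 ≈ 0.3207
P(node-d | error) = 0.00248/0.07857 ≈ 0.0316
P(node-b | error) = 0.0256/0.07857 ≈ 0.3258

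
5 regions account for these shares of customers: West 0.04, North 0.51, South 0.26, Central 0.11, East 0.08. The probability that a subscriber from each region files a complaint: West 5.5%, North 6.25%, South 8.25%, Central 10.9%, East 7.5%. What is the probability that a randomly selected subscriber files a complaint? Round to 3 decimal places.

By Bayes' rule, posterior ∝ prior × likelihood:
  West: 0.04 × 0.055 = 0.0022
  North: 0.51 × 0.0625 = 0.031875
  South: 0.26 × 0.0825 = 0.02145
  Central: 0.11 × 0.109 = 0.01199
  East: 0.08 × 0.075 = 0.006
P(complaint) = 0.0022 + 0.031875 + 0.02145 + 0.01199 + 0.006 = 0.073515 → 0.074.

0.074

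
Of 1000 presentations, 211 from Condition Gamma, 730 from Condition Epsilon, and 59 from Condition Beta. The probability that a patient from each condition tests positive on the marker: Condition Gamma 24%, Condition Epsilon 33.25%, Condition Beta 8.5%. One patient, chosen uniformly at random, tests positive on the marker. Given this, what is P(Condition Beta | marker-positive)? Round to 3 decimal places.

0.017

Compute prior × likelihood for every hypothesis:
  Condition Gamma: 0.211 × 0.24 = 0.05064
  Condition Epsilon: 0.73 × 0.3325 = 0.242725
  Condition Beta: 0.059 × 0.085 = 0.005015
Sum = 0.29838.
P(Condition Beta | evidence) = 0.005015 / 0.29838 ≈ 0.017.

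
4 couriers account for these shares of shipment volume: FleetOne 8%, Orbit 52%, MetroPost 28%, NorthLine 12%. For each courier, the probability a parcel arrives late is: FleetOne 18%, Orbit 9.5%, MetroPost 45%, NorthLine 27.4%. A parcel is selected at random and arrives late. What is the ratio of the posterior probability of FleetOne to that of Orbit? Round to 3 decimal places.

Prior × likelihood for each hypothesis:
  FleetOne: 0.08 × 0.18 = 0.0144
  Orbit: 0.52 × 0.095 = 0.0494
  MetroPost: 0.28 × 0.45 = 0.126
  NorthLine: 0.12 × 0.274 = 0.03288
Normalizing constant = 0.22268.
The ratio is 0.0144 / 0.0494 (the normalizer cancels) = 0.291.

0.291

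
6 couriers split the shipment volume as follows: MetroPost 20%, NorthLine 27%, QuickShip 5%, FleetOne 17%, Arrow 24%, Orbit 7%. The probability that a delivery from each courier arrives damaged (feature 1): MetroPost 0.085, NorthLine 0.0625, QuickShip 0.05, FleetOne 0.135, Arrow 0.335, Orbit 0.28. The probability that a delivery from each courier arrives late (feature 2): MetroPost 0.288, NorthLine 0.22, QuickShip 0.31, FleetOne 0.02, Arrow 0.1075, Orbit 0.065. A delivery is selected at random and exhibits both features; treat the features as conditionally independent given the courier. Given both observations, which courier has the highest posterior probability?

Arrow

By Bayes' rule, posterior ∝ prior × likelihood:
  MetroPost: 0.2 × 0.085 × 0.288 = 0.004896
  NorthLine: 0.27 × 0.0625 × 0.22 = 0.0037125
  QuickShip: 0.05 × 0.05 × 0.31 = 0.000775
  FleetOne: 0.17 × 0.135 × 0.02 = 0.000459
  Arrow: 0.24 × 0.335 × 0.1075 = 0.008643
  Orbit: 0.07 × 0.28 × 0.065 = 0.001274
Total = 0.0197595.
Largest term belongs to Arrow, so Arrow is most probable.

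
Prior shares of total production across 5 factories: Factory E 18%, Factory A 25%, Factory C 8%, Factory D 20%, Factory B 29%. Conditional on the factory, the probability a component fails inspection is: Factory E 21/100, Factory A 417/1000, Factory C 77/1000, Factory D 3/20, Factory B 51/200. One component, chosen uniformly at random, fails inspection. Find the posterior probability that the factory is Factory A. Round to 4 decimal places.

Compute prior × likelihood for every hypothesis:
  Factory E: 0.18 × 0.21 = 0.0378
  Factory A: 0.25 × 0.417 = 0.10425
  Factory C: 0.08 × 0.077 = 0.00616
  Factory D: 0.2 × 0.15 = 0.03
  Factory B: 0.29 × 0.255 = 0.07395
Sum = 0.25216.
P(Factory A | evidence) = 0.10425 / 0.25216 ≈ 0.4134.

0.4134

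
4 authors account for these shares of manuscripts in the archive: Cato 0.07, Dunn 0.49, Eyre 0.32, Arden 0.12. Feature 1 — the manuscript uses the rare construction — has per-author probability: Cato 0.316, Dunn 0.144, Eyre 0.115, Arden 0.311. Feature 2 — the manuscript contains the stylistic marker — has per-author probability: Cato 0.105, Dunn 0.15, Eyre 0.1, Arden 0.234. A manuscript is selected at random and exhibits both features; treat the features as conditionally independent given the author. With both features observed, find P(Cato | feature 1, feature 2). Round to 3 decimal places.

0.092

Unnormalized posteriors (prior × likelihood):
  Cato: 0.07 × 0.316 × 0.105 = 0.0023226
  Dunn: 0.49 × 0.144 × 0.15 = 0.010584
  Eyre: 0.32 × 0.115 × 0.1 = 0.00368
  Arden: 0.12 × 0.311 × 0.234 = 0.00873288
Normalizing constant = 0.02531948.
P(Cato | evidence) = 0.0023226 / 0.02531948 ≈ 0.092.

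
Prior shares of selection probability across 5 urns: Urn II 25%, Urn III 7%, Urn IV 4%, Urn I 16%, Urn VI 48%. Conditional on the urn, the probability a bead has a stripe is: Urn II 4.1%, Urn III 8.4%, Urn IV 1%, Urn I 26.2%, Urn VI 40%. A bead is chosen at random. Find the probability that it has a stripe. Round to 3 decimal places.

0.250

By Bayes' rule, posterior ∝ prior × likelihood:
  Urn II: 0.25 × 0.041 = 0.01025
  Urn III: 0.07 × 0.084 = 0.00588
  Urn IV: 0.04 × 0.01 = 0.0004
  Urn I: 0.16 × 0.262 = 0.04192
  Urn VI: 0.48 × 0.4 = 0.192
P(striped) = 0.01025 + 0.00588 + 0.0004 + 0.04192 + 0.192 = 0.25045 → 0.250.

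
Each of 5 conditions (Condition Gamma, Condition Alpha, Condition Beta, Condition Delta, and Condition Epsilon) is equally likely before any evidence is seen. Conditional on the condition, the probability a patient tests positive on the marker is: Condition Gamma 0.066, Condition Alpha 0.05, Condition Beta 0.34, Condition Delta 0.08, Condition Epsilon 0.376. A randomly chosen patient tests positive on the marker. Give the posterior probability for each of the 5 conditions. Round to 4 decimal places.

Condition Gamma 0.0724, Condition Alpha 0.0548, Condition Beta 0.3728, Condition Delta 0.0877, Condition Epsilon 0.4123

Since the prior is uniform, the posterior is proportional to the likelihood:
  Condition Gamma: 0.066
  Condition Alpha: 0.05
  Condition Beta: 0.34
  Condition Delta: 0.08
  Condition Epsilon: 0.376
Sum = 0.912.
P(Condition Gamma | marker-positive) = 0.066/0.912 ≈ 0.0724
P(Condition Alpha | marker-positive) = 0.05/0.912 ≈ 0.0548
P(Condition Beta | marker-positive) = 0.34/0.912 ≈ 0.3728
P(Condition Delta | marker-positive) = 0.08/0.912 ≈ 0.0877
P(Condition Epsilon | marker-positive) = 0.376/0.912 ≈ 0.4123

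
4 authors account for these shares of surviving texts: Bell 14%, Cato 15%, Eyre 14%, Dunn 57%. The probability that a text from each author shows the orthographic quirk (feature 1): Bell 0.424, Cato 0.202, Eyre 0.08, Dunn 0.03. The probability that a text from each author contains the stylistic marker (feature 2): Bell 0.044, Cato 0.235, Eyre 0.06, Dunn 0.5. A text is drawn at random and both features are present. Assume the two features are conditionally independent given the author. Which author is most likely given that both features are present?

Dunn

Unnormalized posteriors (prior × likelihood):
  Bell: 0.14 × 0.424 × 0.044 = 0.00261184
  Cato: 0.15 × 0.202 × 0.235 = 0.0071205
  Eyre: 0.14 × 0.08 × 0.06 = 0.000672
  Dunn: 0.57 × 0.03 × 0.5 = 0.00855
Normalizing constant = 0.01895434.
Largest term belongs to Dunn, so Dunn is most probable.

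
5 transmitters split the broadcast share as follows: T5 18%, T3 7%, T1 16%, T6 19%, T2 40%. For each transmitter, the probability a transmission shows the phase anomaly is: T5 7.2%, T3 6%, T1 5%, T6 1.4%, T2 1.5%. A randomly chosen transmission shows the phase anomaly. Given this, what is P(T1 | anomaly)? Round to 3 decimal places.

0.237

Unnormalized posteriors (prior × likelihood):
  T5: 0.18 × 0.072 = 0.01296
  T3: 0.07 × 0.06 = 0.0042
  T1: 0.16 × 0.05 = 0.008
  T6: 0.19 × 0.014 = 0.00266
  T2: 0.4 × 0.015 = 0.006
Total = 0.03382.
P(T1 | evidence) = 0.008 / 0.03382 ≈ 0.237.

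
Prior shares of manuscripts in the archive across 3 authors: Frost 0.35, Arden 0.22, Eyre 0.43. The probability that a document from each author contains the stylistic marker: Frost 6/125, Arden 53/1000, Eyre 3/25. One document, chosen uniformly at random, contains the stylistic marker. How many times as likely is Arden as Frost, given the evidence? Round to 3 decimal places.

Prior × likelihood for each hypothesis:
  Frost: 0.35 × 0.048 = 0.0168
  Arden: 0.22 × 0.053 = 0.01166
  Eyre: 0.43 × 0.12 = 0.0516
Sum = 0.08006.
The ratio is 0.01166 / 0.0168 (the normalizer cancels) = 0.694.

0.694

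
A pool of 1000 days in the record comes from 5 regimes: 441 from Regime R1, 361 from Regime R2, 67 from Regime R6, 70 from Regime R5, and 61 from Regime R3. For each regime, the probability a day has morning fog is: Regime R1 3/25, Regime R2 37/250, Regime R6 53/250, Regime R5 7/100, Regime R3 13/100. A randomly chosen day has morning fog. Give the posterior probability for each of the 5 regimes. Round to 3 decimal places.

Regime R1 0.397, Regime R2 0.401, Regime R6 0.106, Regime R5 0.037, Regime R3 0.059

Prior × likelihood for each hypothesis:
  Regime R1: 0.441 × 0.12 = 0.05292
  Regime R2: 0.361 × 0.148 = 0.053428
  Regime R6: 0.067 × 0.212 = 0.014204
  Regime R5: 0.07 × 0.07 = 0.0049
  Regime R3: 0.061 × 0.13 = 0.00793
Sum = 0.133382.
P(Regime R1 | fog) = 0.05292/0.133382 ≈ 0.397
P(Regime R2 | fog) = 0.053428/0.133382 ≈ 0.401
P(Regime R6 | fog) = 0.014204/0.133382 ≈ 0.106
P(Regime R5 | fog) = 0.0049/0.133382 ≈ 0.037
P(Regime R3 | fog) = 0.00793/0.133382 ≈ 0.059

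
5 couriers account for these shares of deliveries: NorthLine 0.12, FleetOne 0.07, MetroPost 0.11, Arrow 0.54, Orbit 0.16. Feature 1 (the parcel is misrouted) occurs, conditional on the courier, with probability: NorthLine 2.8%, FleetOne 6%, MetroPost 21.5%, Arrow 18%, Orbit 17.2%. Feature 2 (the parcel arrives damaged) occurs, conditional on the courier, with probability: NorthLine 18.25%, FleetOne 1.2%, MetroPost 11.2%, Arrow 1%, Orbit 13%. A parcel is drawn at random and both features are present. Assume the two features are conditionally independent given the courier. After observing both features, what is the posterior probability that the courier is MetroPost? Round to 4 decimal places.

0.3369

Unnormalized posteriors (prior × likelihood):
  NorthLine: 0.12 × 0.028 × 0.1825 = 0.0006132
  FleetOne: 0.07 × 0.06 × 0.012 = 0.0000504
  MetroPost: 0.11 × 0.215 × 0.112 = 0.0026488
  Arrow: 0.54 × 0.18 × 0.01 = 0.000972
  Orbit: 0.16 × 0.172 × 0.13 = 0.0035776
Sum = 0.007862.
P(MetroPost | evidence) = 0.0026488 / 0.007862 ≈ 0.3369.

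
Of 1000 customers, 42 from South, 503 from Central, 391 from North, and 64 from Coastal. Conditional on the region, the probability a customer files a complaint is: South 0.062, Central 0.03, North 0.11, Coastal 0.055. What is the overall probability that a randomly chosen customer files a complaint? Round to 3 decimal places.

Unnormalized posteriors (prior × likelihood):
  South: 0.042 × 0.062 = 0.002604
  Central: 0.503 × 0.03 = 0.01509
  North: 0.391 × 0.11 = 0.04301
  Coastal: 0.064 × 0.055 = 0.00352
P(complaint) = 0.002604 + 0.01509 + 0.04301 + 0.00352 = 0.064224 → 0.064.

0.064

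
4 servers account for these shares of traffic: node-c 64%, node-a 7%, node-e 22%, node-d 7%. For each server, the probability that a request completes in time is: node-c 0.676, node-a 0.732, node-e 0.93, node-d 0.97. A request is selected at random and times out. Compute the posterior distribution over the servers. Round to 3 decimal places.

Taking complements, P(timeout | each) = node-c 0.324, node-a 0.268, node-e 0.07, node-d 0.03.
Unnormalized posteriors (prior × likelihood):
  node-c: 0.64 × 0.324 = 0.20736
  node-a: 0.07 × 0.268 = 0.01876
  node-e: 0.22 × 0.07 = 0.0154
  node-d: 0.07 × 0.03 = 0.0021
Normalizing constant = 0.24362.
P(node-c | timeout) = 0.20736/0.24362 ≈ 0.851
P(node-a | timeout) = 0.01876/0.24362 ≈ 0.077
P(node-e | timeout) = 0.0154/0.24362 ≈ 0.063
P(node-d | timeout) = 0.0021/0.24362 ≈ 0.009

node-c 0.851, node-a 0.077, node-e 0.063, node-d 0.009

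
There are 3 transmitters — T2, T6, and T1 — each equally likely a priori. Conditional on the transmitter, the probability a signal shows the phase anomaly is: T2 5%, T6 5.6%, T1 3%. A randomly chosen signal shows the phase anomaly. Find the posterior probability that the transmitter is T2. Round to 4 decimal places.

Since the prior is uniform, the posterior is proportional to the likelihood:
  T2: 0.05
  T6: 0.056
  T1: 0.03
Total = 0.136.
P(T2 | evidence) = 0.05 / 0.136 ≈ 0.3676.

0.3676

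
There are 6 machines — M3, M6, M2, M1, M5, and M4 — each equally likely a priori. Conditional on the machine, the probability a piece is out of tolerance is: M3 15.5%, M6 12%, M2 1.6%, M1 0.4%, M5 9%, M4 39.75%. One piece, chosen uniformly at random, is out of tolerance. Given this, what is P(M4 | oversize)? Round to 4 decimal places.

0.5080

With a uniform prior (1/6 each), posterior ∝ likelihood:
  M3: 0.155
  M6: 0.12
  M2: 0.016
  M1: 0.004
  M5: 0.09
  M4: 0.3975
Normalizing constant = 0.7825.
P(M4 | evidence) = 0.3975 / 0.7825 ≈ 0.5080.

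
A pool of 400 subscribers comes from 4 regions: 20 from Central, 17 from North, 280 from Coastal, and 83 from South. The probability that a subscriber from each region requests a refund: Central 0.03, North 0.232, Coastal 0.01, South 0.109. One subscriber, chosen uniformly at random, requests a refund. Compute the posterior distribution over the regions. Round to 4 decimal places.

By Bayes' rule, posterior ∝ prior × likelihood:
  Central: 0.05 × 0.03 = 0.0015
  North: 0.0425 × 0.232 = 0.00986
  Coastal: 0.7 × 0.01 = 0.007
  South: 0.2075 × 0.109 = 0.0226175
Normalizing constant = 0.0409775.
P(Central | refund) = 0.0015/0.0409775 ≈ 0.0366
P(North | refund) = 0.00986/0.0409775 ≈ 0.2406
P(Coastal | refund) = 0.007/0.0409775 ≈ 0.1708
P(South | refund) = 0.0226175/0.0409775 ≈ 0.5519

Central 0.0366, North 0.2406, Coastal 0.1708, South 0.5519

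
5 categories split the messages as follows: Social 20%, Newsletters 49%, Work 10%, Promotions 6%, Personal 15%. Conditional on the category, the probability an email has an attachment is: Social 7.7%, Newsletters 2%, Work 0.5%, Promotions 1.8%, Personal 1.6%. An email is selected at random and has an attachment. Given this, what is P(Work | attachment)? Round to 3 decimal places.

By Bayes' rule, posterior ∝ prior × likelihood:
  Social: 0.2 × 0.077 = 0.0154
  Newsletters: 0.49 × 0.02 = 0.0098
  Work: 0.1 × 0.005 = 0.0005
  Promotions: 0.06 × 0.018 = 0.00108
  Personal: 0.15 × 0.016 = 0.0024
Normalizing constant = 0.02918.
P(Work | evidence) = 0.0005 / 0.02918 ≈ 0.017.

0.017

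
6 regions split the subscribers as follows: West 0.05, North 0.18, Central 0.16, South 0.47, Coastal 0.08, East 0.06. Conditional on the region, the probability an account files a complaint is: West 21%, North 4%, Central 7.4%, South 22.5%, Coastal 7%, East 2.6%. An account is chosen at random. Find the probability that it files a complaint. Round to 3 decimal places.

0.142

Prior × likelihood for each hypothesis:
  West: 0.05 × 0.21 = 0.0105
  North: 0.18 × 0.04 = 0.0072
  Central: 0.16 × 0.074 = 0.01184
  South: 0.47 × 0.225 = 0.10575
  Coastal: 0.08 × 0.07 = 0.0056
  East: 0.06 × 0.026 = 0.00156
P(complaint) = 0.0105 + 0.0072 + 0.01184 + 0.10575 + 0.0056 + 0.00156 = 0.14245 → 0.142.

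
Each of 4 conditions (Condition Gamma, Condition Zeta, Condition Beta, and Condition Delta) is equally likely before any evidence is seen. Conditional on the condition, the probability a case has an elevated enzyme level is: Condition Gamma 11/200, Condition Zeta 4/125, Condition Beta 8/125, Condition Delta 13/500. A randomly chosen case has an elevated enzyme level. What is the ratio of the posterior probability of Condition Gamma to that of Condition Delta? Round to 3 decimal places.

2.115

Since the prior is uniform, the posterior is proportional to the likelihood:
  Condition Gamma: 0.055
  Condition Zeta: 0.032
  Condition Beta: 0.064
  Condition Delta: 0.026
Sum = 0.177.
The ratio is 0.055 / 0.026 (the normalizer cancels) = 2.115.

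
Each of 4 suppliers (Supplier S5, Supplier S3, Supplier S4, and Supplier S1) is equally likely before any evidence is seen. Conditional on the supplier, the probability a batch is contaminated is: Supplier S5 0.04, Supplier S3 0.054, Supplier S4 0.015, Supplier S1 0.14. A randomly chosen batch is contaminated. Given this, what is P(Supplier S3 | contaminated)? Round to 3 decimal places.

0.217

With a uniform prior (1/4 each), posterior ∝ likelihood:
  Supplier S5: 0.04
  Supplier S3: 0.054
  Supplier S4: 0.015
  Supplier S1: 0.14
Normalizing constant = 0.249.
P(Supplier S3 | evidence) = 0.054 / 0.249 ≈ 0.217.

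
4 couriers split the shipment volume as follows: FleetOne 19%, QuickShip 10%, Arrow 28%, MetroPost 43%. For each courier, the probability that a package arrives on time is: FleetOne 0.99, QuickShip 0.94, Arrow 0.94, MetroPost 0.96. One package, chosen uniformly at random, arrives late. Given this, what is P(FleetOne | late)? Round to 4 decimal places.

0.0453

Taking complements, P(late | each) = FleetOne 0.01, QuickShip 0.06, Arrow 0.06, MetroPost 0.04.
Compute prior × likelihood for every hypothesis:
  FleetOne: 0.19 × 0.01 = 0.0019
  QuickShip: 0.1 × 0.06 = 0.006
  Arrow: 0.28 × 0.06 = 0.0168
  MetroPost: 0.43 × 0.04 = 0.0172
Total = 0.0419.
P(FleetOne | evidence) = 0.0019 / 0.0419 ≈ 0.0453.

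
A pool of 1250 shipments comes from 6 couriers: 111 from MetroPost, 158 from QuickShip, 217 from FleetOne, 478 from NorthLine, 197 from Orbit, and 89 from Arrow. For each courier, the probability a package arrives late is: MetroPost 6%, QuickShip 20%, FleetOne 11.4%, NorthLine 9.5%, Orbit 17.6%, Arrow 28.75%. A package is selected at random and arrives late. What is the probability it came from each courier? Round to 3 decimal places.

MetroPost 0.039, QuickShip 0.187, FleetOne 0.147, NorthLine 0.269, Orbit 0.206, Arrow 0.152

Prior × likelihood for each hypothesis:
  MetroPost: 0.0888 × 0.06 = 0.005328
  QuickShip: 0.1264 × 0.2 = 0.02528
  FleetOne: 0.1736 × 0.114 = 0.0197904
  NorthLine: 0.3824 × 0.095 = 0.036328
  Orbit: 0.1576 × 0.176 = 0.0277376
  Arrow: 0.0712 × 0.2875 = 0.02047
Total = 0.134934.
P(MetroPost | late) = 0.005328/0.134934 ≈ 0.039
P(QuickShip | late) = 0.02528/0.134934 ≈ 0.187
P(FleetOne | late) = 0.0197904/0.134934 ≈ 0.147
P(NorthLine | late) = 0.036328/0.134934 ≈ 0.269
P(Orbit | late) = 0.0277376/0.134934 ≈ 0.206
P(Arrow | late) = 0.02047/0.134934 ≈ 0.152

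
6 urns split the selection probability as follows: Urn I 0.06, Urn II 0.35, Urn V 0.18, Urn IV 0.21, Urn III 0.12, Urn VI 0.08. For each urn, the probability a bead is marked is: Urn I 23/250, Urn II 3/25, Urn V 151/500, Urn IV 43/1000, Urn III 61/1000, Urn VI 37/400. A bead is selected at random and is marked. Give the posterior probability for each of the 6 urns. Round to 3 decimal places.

Unnormalized posteriors (prior × likelihood):
  Urn I: 0.06 × 0.092 = 0.00552
  Urn II: 0.35 × 0.12 = 0.042
  Urn V: 0.18 × 0.302 = 0.05436
  Urn IV: 0.21 × 0.043 = 0.00903
  Urn III: 0.12 × 0.061 = 0.00732
  Urn VI: 0.08 × 0.0925 = 0.0074
Total = 0.12563.
P(Urn I | marked) = 0.00552/0.12563 ≈ 0.044
P(Urn II | marked) = 0.042/0.12563 ≈ 0.334
P(Urn V | marked) = 0.05436/0.12563 ≈ 0.433
P(Urn IV | marked) = 0.00903/0.12563 ≈ 0.072
P(Urn III | marked) = 0.00732/0.12563 ≈ 0.058
P(Urn VI | marked) = 0.0074/0.12563 ≈ 0.059

Urn I 0.044, Urn II 0.334, Urn V 0.433, Urn IV 0.072, Urn III 0.058, Urn VI 0.059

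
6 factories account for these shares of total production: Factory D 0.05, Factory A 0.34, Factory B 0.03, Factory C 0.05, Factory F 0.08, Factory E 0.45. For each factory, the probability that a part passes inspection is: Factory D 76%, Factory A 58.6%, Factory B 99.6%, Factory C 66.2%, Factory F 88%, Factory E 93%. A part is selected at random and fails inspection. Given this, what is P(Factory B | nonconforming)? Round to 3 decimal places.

0.001

Taking complements, P(nonconforming | each) = Factory D 0.24, Factory A 0.414, Factory B 0.004, Factory C 0.338, Factory F 0.12, Factory E 0.07.
Prior × likelihood for each hypothesis:
  Factory D: 0.05 × 0.24 = 0.012
  Factory A: 0.34 × 0.414 = 0.14076
  Factory B: 0.03 × 0.004 = 0.00012
  Factory C: 0.05 × 0.338 = 0.0169
  Factory F: 0.08 × 0.12 = 0.0096
  Factory E: 0.45 × 0.07 = 0.0315
Total = 0.21088.
P(Factory B | evidence) = 0.00012 / 0.21088 ≈ 0.001.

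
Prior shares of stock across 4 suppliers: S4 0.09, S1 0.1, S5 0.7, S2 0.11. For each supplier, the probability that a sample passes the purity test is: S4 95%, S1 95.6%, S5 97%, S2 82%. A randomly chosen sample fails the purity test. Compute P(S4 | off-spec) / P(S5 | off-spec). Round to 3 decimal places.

Taking complements, P(off-spec | each) = S4 0.05, S1 0.044, S5 0.03, S2 0.18.
Prior × likelihood for each hypothesis:
  S4: 0.09 × 0.05 = 0.0045
  S1: 0.1 × 0.044 = 0.0044
  S5: 0.7 × 0.03 = 0.021
  S2: 0.11 × 0.18 = 0.0198
Sum = 0.0497.
The ratio is 0.0045 / 0.021 (the normalizer cancels) = 0.214.

0.214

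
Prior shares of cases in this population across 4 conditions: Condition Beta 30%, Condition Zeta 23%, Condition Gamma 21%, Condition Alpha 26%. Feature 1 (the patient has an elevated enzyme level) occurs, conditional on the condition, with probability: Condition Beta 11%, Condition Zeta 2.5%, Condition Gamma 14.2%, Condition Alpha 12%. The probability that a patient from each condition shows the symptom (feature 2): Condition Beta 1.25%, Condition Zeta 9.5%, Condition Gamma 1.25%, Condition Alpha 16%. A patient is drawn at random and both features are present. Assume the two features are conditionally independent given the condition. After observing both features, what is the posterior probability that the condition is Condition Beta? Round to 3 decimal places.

By Bayes' rule, posterior ∝ prior × likelihood:
  Condition Beta: 0.3 × 0.11 × 0.0125 = 0.0004125
  Condition Zeta: 0.23 × 0.025 × 0.095 = 0.00054625
  Condition Gamma: 0.21 × 0.142 × 0.0125 = 0.00037275
  Condition Alpha: 0.26 × 0.12 × 0.16 = 0.004992
Normalizing constant = 0.0063235.
P(Condition Beta | evidence) = 0.0004125 / 0.0063235 ≈ 0.065.

0.065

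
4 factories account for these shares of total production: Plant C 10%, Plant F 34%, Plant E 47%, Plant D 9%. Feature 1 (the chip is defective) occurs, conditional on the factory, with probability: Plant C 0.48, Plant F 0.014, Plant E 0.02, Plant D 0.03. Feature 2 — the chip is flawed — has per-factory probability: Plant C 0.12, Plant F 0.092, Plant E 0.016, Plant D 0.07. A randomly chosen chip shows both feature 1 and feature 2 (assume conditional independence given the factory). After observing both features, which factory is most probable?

Unnormalized posteriors (prior × likelihood):
  Plant C: 0.1 × 0.48 × 0.12 = 0.00576
  Plant F: 0.34 × 0.014 × 0.092 = 0.00043792
  Plant E: 0.47 × 0.02 × 0.016 = 0.0001504
  Plant D: 0.09 × 0.03 × 0.07 = 0.000189
Sum = 0.00653732.
Largest term belongs to Plant C, so Plant C is most probable.

Plant C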